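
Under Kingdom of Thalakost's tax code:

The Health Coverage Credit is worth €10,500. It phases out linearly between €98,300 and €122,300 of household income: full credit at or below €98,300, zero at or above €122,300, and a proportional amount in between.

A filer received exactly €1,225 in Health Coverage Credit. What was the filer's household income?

€1,225 is 1,225/10,500 of the full €10,500, so 9,275/10,500 of the €24,000 range has been used: income = €98,300 + €24,000 × 9,275/10,500 = €119,500.

€119,500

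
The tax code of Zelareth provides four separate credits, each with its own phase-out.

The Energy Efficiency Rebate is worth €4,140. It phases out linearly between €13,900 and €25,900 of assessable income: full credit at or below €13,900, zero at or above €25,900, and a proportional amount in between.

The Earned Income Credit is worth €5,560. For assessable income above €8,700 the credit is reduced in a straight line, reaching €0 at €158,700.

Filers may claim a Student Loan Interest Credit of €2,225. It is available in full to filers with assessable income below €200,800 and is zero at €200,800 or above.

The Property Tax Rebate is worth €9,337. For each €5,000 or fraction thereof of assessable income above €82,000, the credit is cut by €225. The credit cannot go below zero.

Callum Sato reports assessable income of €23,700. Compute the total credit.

€17,325

Energy Efficiency Rebate: €23,700 is €9,800 into a €12,000 phase-out range, leaving 2,200/12,000 of the credit: €4,140 × 2,200/12,000 = €759.
Earned Income Credit: €23,700 is €15,000 into a €150,000 phase-out range, leaving 135,000/150,000 of the credit: €5,560 × 135,000/150,000 = €5,004.
Student Loan Interest Credit: €23,700 is below the €200,800 cutoff, so the full €2,225 applies.
Property Tax Rebate: €23,700 is at or below the €82,000 threshold, so the full €9,337 applies.
Total: €759 + €5,004 + €2,225 + €9,337 = €17,325.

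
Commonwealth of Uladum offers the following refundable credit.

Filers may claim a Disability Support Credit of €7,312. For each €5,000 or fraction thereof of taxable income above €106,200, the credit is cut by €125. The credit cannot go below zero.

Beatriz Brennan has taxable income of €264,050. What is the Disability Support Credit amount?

Disability Support Credit: income exceeds €106,200 by €157,850, which is 32 full-or-partial €5,000 increments; reduction = 32 × €125 = €4,000, leaving €3,312.

€3,312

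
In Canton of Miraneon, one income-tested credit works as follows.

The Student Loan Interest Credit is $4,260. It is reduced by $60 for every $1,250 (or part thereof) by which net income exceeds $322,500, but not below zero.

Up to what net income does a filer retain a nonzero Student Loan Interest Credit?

$410,000

After 70 increments the reduction is 70 × $60 = $4,200, leaving $60; one more increment wipes it out. Increment 70 ends at excess 70 × $1,250 = $87,500, so the highest qualifying income is $322,500 + $87,500 = $410,000.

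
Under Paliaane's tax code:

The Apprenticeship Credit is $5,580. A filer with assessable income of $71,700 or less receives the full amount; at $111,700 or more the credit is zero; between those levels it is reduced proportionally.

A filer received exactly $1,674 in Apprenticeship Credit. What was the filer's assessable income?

$1,674 is 1,674/5,580 of the full $5,580, so 3,906/5,580 of the $40,000 range has been used: income = $71,700 + $40,000 × 3,906/5,580 = $99,700.

$99,700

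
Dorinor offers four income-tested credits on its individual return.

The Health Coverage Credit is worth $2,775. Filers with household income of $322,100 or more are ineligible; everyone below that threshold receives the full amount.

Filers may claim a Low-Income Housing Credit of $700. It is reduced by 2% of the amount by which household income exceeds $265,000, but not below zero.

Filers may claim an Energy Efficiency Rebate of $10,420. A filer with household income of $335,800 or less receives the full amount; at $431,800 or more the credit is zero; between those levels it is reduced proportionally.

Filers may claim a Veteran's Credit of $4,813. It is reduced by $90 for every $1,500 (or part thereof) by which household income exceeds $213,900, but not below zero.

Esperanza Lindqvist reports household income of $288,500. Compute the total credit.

$13,738

Health Coverage Credit: $288,500 is below the $322,100 cutoff, so the full $2,775 applies.
Low-Income Housing Credit: 2% of the $23,500 excess over $265,000 is $470; credit = $700 − $470 = $230.
Energy Efficiency Rebate: $288,500 is at or below the $335,800 threshold, so the full $10,420 applies.
Veteran's Credit: income exceeds $213,900 by $74,600, which is 50 full-or-partial $1,500 increments; reduction = 50 × $90 = $4,500, leaving $313.
Total: $2,775 + $230 + $10,420 + $313 = $13,738.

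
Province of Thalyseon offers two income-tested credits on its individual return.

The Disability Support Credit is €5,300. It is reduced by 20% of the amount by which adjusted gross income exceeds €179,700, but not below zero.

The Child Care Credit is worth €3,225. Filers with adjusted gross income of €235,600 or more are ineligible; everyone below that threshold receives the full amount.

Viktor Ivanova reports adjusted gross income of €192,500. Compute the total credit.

€5,965

Disability Support Credit: 20% of the €12,800 excess over €179,700 is €2,560; credit = €5,300 − €2,560 = €2,740.
Child Care Credit: €192,500 is below the €235,600 cutoff, so the full €3,225 applies.
Total: €2,740 + €3,225 = €5,965.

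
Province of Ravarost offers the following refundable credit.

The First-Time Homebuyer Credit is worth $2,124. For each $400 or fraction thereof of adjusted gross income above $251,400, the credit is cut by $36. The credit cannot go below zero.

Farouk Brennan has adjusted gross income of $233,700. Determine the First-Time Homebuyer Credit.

$2,124

First-Time Homebuyer Credit: $233,700 is at or below the $251,400 threshold, so the full $2,124 applies.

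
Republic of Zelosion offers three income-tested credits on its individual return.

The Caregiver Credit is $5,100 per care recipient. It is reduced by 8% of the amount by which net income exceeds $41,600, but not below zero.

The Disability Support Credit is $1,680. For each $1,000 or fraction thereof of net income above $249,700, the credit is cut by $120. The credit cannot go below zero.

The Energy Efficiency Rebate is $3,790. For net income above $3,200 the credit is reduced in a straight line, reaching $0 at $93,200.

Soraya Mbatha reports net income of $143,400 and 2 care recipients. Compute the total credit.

Caregiver Credit: base = 2 × $5,100 = $10,200. 8% of the $101,800 excess over $41,600 is $8,144; credit = $10,200 − $8,144 = $2,056.
Disability Support Credit: $143,400 is at or below the $249,700 threshold, so the full $1,680 applies.
Energy Efficiency Rebate: $143,400 is at or above $93,200, so the credit is $0.
Total: $2,056 + $1,680 + $0 = $3,736.

$3,736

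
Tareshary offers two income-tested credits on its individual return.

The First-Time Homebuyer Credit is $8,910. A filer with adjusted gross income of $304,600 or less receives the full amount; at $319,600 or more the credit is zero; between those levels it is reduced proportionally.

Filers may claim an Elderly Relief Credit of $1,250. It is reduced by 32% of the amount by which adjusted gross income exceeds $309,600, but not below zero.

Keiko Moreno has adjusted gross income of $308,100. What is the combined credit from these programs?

First-Time Homebuyer Credit: $308,100 is $3,500 into a $15,000 phase-out range, leaving 11,500/15,000 of the credit: $8,910 × 11,500/15,000 = $6,831.
Elderly Relief Credit: $308,100 is at or below the $309,600 threshold, so the full $1,250 applies.
Total: $6,831 + $1,250 = $8,081.

$8,081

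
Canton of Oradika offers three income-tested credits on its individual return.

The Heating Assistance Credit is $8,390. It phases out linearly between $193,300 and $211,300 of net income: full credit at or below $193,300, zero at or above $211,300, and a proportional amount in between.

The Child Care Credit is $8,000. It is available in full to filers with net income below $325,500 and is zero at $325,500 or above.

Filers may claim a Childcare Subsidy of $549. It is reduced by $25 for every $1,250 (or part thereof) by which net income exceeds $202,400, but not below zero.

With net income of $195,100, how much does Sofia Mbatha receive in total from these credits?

$16,100

Heating Assistance Credit: $195,100 is $1,800 into a $18,000 phase-out range, leaving 16,200/18,000 of the credit: $8,390 × 16,200/18,000 = $7,551.
Child Care Credit: $195,100 is below the $325,500 cutoff, so the full $8,000 applies.
Childcare Subsidy: $195,100 is at or below the $202,400 threshold, so the full $549 applies.
Total: $7,551 + $8,000 + $549 = $16,100.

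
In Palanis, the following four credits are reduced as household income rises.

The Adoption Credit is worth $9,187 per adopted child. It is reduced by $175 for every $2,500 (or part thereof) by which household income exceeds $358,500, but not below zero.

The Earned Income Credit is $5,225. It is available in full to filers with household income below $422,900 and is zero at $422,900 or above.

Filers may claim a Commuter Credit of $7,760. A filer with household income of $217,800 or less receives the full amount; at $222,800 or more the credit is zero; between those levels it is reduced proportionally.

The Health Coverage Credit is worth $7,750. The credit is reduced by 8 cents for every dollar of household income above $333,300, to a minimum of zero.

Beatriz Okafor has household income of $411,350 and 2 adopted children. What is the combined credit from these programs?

$21,255

Adoption Credit: base = 2 × $9,187 = $18,374. income exceeds $358,500 by $52,850, which is 22 full-or-partial $2,500 increments; reduction = 22 × $175 = $3,850, leaving $14,524.
Earned Income Credit: $411,350 is below the $422,900 cutoff, so the full $5,225 applies.
Commuter Credit: $411,350 is at or above $222,800, so the credit is $0.
Health Coverage Credit: 8% of the $78,050 excess over $333,300 is $6,244; credit = $7,750 − $6,244 = $1,506.
Total: $14,524 + $5,225 + $0 + $1,506 = $21,255.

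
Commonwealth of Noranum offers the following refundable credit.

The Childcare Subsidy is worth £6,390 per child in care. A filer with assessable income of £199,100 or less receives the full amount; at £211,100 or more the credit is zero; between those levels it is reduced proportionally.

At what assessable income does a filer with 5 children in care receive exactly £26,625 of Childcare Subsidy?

Full credit = 5 × £6,390 = £31,950.
£26,625 is 26,625/31,950 of the full £31,950, so 5,325/31,950 of the £12,000 range has been used: income = £199,100 + £12,000 × 5,325/31,950 = £201,100.

£201,100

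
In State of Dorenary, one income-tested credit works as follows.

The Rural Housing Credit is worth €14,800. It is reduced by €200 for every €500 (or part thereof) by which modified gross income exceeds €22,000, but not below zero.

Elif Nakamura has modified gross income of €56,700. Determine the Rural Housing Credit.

€800

Rural Housing Credit: income exceeds €22,000 by €34,700, which is 70 full-or-partial €500 increments; reduction = 70 × €200 = €14,000, leaving €800.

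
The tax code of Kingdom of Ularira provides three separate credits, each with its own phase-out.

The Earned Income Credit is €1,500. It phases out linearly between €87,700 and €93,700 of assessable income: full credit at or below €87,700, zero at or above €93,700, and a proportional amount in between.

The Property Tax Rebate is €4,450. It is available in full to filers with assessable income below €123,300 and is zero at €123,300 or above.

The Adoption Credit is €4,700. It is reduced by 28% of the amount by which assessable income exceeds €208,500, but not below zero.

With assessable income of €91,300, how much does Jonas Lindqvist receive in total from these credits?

€9,750

Earned Income Credit: €91,300 is €3,600 into a €6,000 phase-out range, leaving 2,400/6,000 of the credit: €1,500 × 2,400/6,000 = €600.
Property Tax Rebate: €91,300 is below the €123,300 cutoff, so the full €4,450 applies.
Adoption Credit: €91,300 is at or below the €208,500 threshold, so the full €4,700 applies.
Total: €600 + €4,450 + €4,700 = €9,750.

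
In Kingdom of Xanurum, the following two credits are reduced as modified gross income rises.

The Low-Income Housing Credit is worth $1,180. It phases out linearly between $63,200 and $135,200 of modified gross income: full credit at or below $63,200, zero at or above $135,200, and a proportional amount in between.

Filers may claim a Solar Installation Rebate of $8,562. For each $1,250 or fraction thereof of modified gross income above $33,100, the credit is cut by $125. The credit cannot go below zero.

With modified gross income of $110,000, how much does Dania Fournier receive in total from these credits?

$1,225

Low-Income Housing Credit: $110,000 is $46,800 into a $72,000 phase-out range, leaving 25,200/72,000 of the credit: $1,180 × 25,200/72,000 = $413.
Solar Installation Rebate: income exceeds $33,100 by $76,900, which is 62 full-or-partial $1,250 increments; reduction = 62 × $125 = $7,750, leaving $812.
Total: $413 + $812 = $1,225.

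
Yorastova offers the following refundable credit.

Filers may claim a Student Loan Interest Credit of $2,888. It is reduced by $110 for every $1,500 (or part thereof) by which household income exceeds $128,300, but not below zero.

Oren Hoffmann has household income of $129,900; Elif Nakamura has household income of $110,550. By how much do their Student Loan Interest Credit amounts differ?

Oren ($129,900): Student Loan Interest Credit: income exceeds $128,300 by $1,600, which is 2 full-or-partial $1,500 increments; reduction = 2 × $110 = $220, leaving $2,668.
Elif ($110,550): Student Loan Interest Credit: $110,550 is at or below the $128,300 threshold, so the full $2,888 applies.
Difference: |$2,668 − $2,888| = $220.

$220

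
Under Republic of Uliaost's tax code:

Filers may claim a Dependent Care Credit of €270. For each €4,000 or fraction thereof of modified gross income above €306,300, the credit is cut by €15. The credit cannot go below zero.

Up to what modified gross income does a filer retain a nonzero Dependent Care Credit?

€374,300

After 17 increments the reduction is 17 × €15 = €255, leaving €15; one more increment wipes it out. Increment 17 ends at excess 17 × €4,000 = €68,000, so the highest qualifying income is €306,300 + €68,000 = €374,300.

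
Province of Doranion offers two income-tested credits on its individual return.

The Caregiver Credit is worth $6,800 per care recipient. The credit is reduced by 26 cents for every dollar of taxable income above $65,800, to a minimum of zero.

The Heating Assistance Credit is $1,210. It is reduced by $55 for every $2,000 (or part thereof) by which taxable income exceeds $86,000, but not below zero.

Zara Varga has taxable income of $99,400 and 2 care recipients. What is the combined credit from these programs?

$5,689

Caregiver Credit: base = 2 × $6,800 = $13,600. 26% of the $33,600 excess over $65,800 is $8,736; credit = $13,600 − $8,736 = $4,864.
Heating Assistance Credit: income exceeds $86,000 by $13,400, which is 7 full-or-partial $2,000 increments; reduction = 7 × $55 = $385, leaving $825.
Total: $4,864 + $825 = $5,689.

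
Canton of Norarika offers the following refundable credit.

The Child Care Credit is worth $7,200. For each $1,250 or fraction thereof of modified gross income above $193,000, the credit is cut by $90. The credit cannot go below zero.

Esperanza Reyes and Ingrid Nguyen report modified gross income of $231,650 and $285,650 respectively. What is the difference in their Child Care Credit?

Esperanza ($231,650): Child Care Credit: income exceeds $193,000 by $38,650, which is 31 full-or-partial $1,250 increments; reduction = 31 × $90 = $2,790, leaving $4,410.
Ingrid ($285,650): Child Care Credit: income exceeds $193,000 by $92,650, which is 75 full-or-partial $1,250 increments; reduction = 75 × $90 = $6,750, leaving $450.
Difference: |$4,410 − $450| = $3,960.

$3,960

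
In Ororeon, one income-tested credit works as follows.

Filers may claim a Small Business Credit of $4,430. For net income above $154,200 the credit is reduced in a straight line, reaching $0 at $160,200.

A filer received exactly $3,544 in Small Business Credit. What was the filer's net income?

$155,400

$3,544 is 3,544/4,430 of the full $4,430, so 886/4,430 of the $6,000 range has been used: income = $154,200 + $6,000 × 886/4,430 = $155,400.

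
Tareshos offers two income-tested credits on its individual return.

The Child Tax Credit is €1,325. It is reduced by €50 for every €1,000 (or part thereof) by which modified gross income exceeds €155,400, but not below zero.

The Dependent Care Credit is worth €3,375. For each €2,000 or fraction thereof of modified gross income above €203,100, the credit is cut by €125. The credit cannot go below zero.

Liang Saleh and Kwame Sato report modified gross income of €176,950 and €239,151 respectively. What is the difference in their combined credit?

€2,600

Liang (€176,950): Child Tax Credit: income exceeds €155,400 by €21,550, which is 22 full-or-partial €1,000 increments; reduction = 22 × €50 = €1,100, leaving €225. Dependent Care Credit: €176,950 is at or below the €203,100 threshold, so the full €3,375 applies. total €225 + €3,375 = €3,600
Kwame (€239,151): Child Tax Credit: income exceeds €155,400 by €83,751 → 84 increments × €50 = €4,200 ≥ base, so the credit is €0. Dependent Care Credit: income exceeds €203,100 by €36,051, which is 19 full-or-partial €2,000 increments; reduction = 19 × €125 = €2,375, leaving €1,000. total €0 + €1,000 = €1,000
Difference: |€3,600 − €1,000| = €2,600.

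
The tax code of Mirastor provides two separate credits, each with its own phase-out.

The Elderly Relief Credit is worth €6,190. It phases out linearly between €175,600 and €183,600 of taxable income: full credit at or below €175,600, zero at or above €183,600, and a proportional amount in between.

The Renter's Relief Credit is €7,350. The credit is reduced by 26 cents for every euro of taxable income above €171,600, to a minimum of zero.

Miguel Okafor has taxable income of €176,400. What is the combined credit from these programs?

€11,673

Elderly Relief Credit: €176,400 is €800 into a €8,000 phase-out range, leaving 7,200/8,000 of the credit: €6,190 × 7,200/8,000 = €5,571.
Renter's Relief Credit: 26% of the €4,800 excess over €171,600 is €1,248; credit = €7,350 − €1,248 = €6,102.
Total: €5,571 + €6,102 = €11,673.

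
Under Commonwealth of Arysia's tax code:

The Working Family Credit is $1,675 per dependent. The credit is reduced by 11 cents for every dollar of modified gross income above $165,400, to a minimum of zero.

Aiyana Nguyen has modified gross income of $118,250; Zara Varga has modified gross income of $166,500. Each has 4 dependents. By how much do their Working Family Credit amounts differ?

$121

Aiyana ($118,250): Working Family Credit: base = 4 × $1,675 = $6,700. $118,250 is at or below the $165,400 threshold, so the full $6,700 applies.
Zara ($166,500): Working Family Credit: base = 4 × $1,675 = $6,700. 11% of the $1,100 excess over $165,400 is $121; credit = $6,700 − $121 = $6,579.
Difference: |$6,700 − $6,579| = $121.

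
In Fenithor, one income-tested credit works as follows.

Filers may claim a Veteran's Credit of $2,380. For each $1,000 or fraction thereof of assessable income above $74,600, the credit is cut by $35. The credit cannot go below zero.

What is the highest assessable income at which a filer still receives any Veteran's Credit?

After 67 increments the reduction is 67 × $35 = $2,345, leaving $35; one more increment wipes it out. Increment 67 ends at excess 67 × $1,000 = $67,000, so the highest qualifying income is $74,600 + $67,000 = $141,600.

$141,600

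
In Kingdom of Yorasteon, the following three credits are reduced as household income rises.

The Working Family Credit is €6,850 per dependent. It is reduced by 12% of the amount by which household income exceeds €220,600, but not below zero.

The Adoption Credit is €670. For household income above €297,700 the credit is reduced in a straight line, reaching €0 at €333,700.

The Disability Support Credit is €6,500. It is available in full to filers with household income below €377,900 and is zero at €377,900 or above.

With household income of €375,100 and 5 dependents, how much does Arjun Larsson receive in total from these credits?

€22,210

Working Family Credit: base = 5 × €6,850 = €34,250. 12% of the €154,500 excess over €220,600 is €18,540; credit = €34,250 − €18,540 = €15,710.
Adoption Credit: €375,100 is at or above €333,700, so the credit is €0.
Disability Support Credit: €375,100 is below the €377,900 cutoff, so the full €6,500 applies.
Total: €15,710 + €0 + €6,500 = €22,210.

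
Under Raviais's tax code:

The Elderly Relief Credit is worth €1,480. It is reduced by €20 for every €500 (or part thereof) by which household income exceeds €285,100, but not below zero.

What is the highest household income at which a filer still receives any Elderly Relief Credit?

€321,600

After 73 increments the reduction is 73 × €20 = €1,460, leaving €20; one more increment wipes it out. Increment 73 ends at excess 73 × €500 = €36,500, so the highest qualifying income is €285,100 + €36,500 = €321,600.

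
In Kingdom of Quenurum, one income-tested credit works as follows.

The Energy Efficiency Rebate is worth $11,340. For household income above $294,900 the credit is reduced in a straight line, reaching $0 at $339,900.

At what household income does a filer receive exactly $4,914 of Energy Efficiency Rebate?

$4,914 is 4,914/11,340 of the full $11,340, so 6,426/11,340 of the $45,000 range has been used: income = $294,900 + $45,000 × 6,426/11,340 = $320,400.

$320,400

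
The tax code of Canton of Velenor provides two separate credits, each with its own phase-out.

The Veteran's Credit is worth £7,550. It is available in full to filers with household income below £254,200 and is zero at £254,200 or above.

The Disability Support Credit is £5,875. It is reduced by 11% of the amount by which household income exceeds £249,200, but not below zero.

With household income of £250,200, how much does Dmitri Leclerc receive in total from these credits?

£13,315

Veteran's Credit: £250,200 is below the £254,200 cutoff, so the full £7,550 applies.
Disability Support Credit: 11% of the £1,000 excess over £249,200 is £110; credit = £5,875 − £110 = £5,765.
Total: £7,550 + £5,765 = £13,315.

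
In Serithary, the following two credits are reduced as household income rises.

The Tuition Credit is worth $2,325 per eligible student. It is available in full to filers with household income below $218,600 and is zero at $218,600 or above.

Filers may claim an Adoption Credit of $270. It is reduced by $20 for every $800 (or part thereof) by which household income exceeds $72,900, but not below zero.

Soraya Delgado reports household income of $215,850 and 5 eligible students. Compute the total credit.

Tuition Credit: base = 5 × $2,325 = $11,625. $215,850 is below the $218,600 cutoff, so the full $11,625 applies.
Adoption Credit: income exceeds $72,900 by $142,950 → 179 increments × $20 = $3,580 ≥ base, so the credit is $0.
Total: $11,625 + $0 = $11,625.

$11,625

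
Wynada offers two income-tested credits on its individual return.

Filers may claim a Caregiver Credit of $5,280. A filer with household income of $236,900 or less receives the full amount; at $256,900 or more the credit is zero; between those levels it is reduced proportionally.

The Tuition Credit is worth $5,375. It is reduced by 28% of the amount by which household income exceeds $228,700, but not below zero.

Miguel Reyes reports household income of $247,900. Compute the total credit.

Caregiver Credit: $247,900 is $11,000 into a $20,000 phase-out range, leaving 9,000/20,000 of the credit: $5,280 × 9,000/20,000 = $2,376.
Tuition Credit: 28% of the $19,200 excess over $228,700 is $5,376 ≥ base, so the credit is $0.
Total: $2,376 + $0 = $2,376.

$2,376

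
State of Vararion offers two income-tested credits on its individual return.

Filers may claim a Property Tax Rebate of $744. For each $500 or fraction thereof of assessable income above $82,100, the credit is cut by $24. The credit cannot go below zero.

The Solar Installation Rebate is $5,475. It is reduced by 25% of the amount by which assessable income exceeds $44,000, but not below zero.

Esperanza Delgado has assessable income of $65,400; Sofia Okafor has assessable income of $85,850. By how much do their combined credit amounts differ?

$317

Esperanza ($65,400): Property Tax Rebate: $65,400 is at or below the $82,100 threshold, so the full $744 applies. Solar Installation Rebate: 25% of the $21,400 excess over $44,000 is $5,350; credit = $5,475 − $5,350 = $125. total $744 + $125 = $869
Sofia ($85,850): Property Tax Rebate: income exceeds $82,100 by $3,750, which is 8 full-or-partial $500 increments; reduction = 8 × $24 = $192, leaving $552. Solar Installation Rebate: 25% of the $41,850 excess over $44,000 is $10,462.50 ≥ base, so the credit is $0. total $552 + $0 = $552
Difference: |$869 − $552| = $317.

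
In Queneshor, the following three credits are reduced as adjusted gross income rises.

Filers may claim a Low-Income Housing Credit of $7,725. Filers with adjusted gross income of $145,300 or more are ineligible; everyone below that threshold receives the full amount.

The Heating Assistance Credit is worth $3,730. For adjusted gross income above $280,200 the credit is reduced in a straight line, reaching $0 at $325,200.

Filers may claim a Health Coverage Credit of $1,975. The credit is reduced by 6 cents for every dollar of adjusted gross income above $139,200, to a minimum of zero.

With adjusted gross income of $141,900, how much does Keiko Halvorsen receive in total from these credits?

$13,268

Low-Income Housing Credit: $141,900 is below the $145,300 cutoff, so the full $7,725 applies.
Heating Assistance Credit: $141,900 is at or below the $280,200 threshold, so the full $3,730 applies.
Health Coverage Credit: 6% of the $2,700 excess over $139,200 is $162; credit = $1,975 − $162 = $1,813.
Total: $7,725 + $3,730 + $1,813 = $13,268.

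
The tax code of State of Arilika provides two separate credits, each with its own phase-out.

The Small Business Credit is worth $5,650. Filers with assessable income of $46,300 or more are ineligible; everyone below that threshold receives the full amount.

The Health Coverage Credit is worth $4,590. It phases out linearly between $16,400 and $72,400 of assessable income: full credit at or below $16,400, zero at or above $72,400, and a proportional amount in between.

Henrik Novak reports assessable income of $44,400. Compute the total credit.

$7,945

Small Business Credit: $44,400 is below the $46,300 cutoff, so the full $5,650 applies.
Health Coverage Credit: $44,400 is $28,000 into a $56,000 phase-out range, leaving 28,000/56,000 of the credit: $4,590 × 28,000/56,000 = $2,295.
Total: $5,650 + $2,295 = $7,945.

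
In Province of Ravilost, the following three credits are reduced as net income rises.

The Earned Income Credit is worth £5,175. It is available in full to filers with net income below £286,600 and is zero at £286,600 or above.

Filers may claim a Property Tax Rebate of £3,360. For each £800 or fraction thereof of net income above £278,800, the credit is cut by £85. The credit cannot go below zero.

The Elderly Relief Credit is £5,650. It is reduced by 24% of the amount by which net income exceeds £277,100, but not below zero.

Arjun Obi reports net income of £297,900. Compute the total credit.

£1,978

Earned Income Credit: £297,900 meets or exceeds the £286,600 cutoff, so the credit is £0.
Property Tax Rebate: income exceeds £278,800 by £19,100, which is 24 full-or-partial £800 increments; reduction = 24 × £85 = £2,040, leaving £1,320.
Elderly Relief Credit: 24% of the £20,800 excess over £277,100 is £4,992; credit = £5,650 − £4,992 = £658.
Total: £0 + £1,320 + £658 = £1,978.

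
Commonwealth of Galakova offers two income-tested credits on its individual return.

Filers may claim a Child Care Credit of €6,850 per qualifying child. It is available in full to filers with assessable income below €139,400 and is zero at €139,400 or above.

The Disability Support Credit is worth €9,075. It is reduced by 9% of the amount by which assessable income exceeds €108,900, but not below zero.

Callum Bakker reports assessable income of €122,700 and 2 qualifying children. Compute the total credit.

Child Care Credit: base = 2 × €6,850 = €13,700. €122,700 is below the €139,400 cutoff, so the full €13,700 applies.
Disability Support Credit: 9% of the €13,800 excess over €108,900 is €1,242; credit = €9,075 − €1,242 = €7,833.
Total: €13,700 + €7,833 = €21,533.

€21,533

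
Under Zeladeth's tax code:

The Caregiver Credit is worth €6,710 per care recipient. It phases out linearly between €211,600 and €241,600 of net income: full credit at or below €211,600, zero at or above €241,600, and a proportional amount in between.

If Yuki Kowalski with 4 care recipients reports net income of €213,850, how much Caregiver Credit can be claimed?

€24,827

Caregiver Credit: base = 4 × €6,710 = €26,840. €213,850 is €2,250 into a €30,000 phase-out range, leaving 27,750/30,000 of the credit: €26,840 × 27,750/30,000 = €24,827.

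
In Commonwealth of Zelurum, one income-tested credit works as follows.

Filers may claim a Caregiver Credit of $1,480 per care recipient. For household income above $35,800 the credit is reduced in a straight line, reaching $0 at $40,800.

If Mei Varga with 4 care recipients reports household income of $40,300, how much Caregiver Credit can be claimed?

$592

Caregiver Credit: base = 4 × $1,480 = $5,920. $40,300 is $4,500 into a $5,000 phase-out range, leaving 500/5,000 of the credit: $5,920 × 500/5,000 = $592.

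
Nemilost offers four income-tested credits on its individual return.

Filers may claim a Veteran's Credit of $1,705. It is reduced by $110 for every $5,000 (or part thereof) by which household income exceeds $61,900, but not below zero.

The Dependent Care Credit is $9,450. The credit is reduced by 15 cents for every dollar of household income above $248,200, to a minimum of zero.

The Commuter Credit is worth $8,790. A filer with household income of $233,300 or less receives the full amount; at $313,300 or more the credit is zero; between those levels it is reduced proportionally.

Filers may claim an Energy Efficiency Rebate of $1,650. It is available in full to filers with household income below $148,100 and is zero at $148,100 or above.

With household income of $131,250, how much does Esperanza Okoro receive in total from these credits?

Veteran's Credit: income exceeds $61,900 by $69,350, which is 14 full-or-partial $5,000 increments; reduction = 14 × $110 = $1,540, leaving $165.
Dependent Care Credit: $131,250 is at or below the $248,200 threshold, so the full $9,450 applies.
Commuter Credit: $131,250 is at or below the $233,300 threshold, so the full $8,790 applies.
Energy Efficiency Rebate: $131,250 is below the $148,100 cutoff, so the full $1,650 applies.
Total: $165 + $9,450 + $8,790 + $1,650 = $20,055.

$20,055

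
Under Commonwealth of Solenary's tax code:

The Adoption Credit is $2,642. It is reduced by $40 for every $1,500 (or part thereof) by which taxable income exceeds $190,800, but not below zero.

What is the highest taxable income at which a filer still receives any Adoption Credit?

$289,800

After 66 increments the reduction is 66 × $40 = $2,640, leaving $2; one more increment wipes it out. Increment 66 ends at excess 66 × $1,500 = $99,000, so the highest qualifying income is $190,800 + $99,000 = $289,800.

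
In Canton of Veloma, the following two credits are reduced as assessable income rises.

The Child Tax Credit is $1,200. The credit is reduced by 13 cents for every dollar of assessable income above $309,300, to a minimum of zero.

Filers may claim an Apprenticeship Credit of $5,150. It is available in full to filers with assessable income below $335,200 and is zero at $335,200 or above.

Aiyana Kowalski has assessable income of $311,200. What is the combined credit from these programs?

Child Tax Credit: 13% of the $1,900 excess over $309,300 is $247; credit = $1,200 − $247 = $953.
Apprenticeship Credit: $311,200 is below the $335,200 cutoff, so the full $5,150 applies.
Total: $953 + $5,150 = $6,103.

$6,103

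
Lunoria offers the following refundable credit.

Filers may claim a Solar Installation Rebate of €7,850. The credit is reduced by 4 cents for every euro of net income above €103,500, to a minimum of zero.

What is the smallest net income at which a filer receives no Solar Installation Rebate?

€299,750

The credit falls by 4% of each euro above €103,500, so it reaches zero when the excess is €7,850 / 4% = €196,250: income = €103,500 + €196,250 = €299,750.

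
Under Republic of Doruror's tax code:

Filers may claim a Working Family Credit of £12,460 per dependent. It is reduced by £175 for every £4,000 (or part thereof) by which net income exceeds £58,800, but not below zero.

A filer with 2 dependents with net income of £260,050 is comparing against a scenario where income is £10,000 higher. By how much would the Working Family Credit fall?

£350

At £260,050 — base = 2 × £12,460 = £24,920. income exceeds £58,800 by £201,250, which is 51 full-or-partial £4,000 increments; reduction = 51 × £175 = £8,925, leaving £15,995.
At £270,050 — base = 2 × £12,460 = £24,920. income exceeds £58,800 by £211,250, which is 53 full-or-partial £4,000 increments; reduction = 53 × £175 = £9,275, leaving £15,645.
Lost: £15,995 − £15,645 = £350.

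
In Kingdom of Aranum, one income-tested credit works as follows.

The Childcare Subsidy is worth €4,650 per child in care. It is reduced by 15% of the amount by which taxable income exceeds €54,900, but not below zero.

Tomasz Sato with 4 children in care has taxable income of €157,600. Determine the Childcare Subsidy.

Childcare Subsidy: base = 4 × €4,650 = €18,600. 15% of the €102,700 excess over €54,900 is €15,405; credit = €18,600 − €15,405 = €3,195.

€3,195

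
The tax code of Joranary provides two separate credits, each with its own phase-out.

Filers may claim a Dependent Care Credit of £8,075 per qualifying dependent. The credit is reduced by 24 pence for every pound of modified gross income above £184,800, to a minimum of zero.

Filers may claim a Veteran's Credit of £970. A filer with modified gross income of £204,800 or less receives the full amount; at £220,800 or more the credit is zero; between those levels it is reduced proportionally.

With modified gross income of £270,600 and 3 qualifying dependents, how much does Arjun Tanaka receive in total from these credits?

£3,633

Dependent Care Credit: base = 3 × £8,075 = £24,225. 24% of the £85,800 excess over £184,800 is £20,592; credit = £24,225 − £20,592 = £3,633.
Veteran's Credit: £270,600 is at or above £220,800, so the credit is £0.
Total: £3,633 + £0 = £3,633.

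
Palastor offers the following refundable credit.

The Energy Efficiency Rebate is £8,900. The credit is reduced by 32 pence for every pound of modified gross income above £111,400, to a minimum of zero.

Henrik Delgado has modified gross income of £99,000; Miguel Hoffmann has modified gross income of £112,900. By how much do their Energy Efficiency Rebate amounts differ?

Henrik (£99,000): Energy Efficiency Rebate: £99,000 is at or below the £111,400 threshold, so the full £8,900 applies.
Miguel (£112,900): Energy Efficiency Rebate: 32% of the £1,500 excess over £111,400 is £480; credit = £8,900 − £480 = £8,420.
Difference: |£8,900 − £8,420| = £480.

£480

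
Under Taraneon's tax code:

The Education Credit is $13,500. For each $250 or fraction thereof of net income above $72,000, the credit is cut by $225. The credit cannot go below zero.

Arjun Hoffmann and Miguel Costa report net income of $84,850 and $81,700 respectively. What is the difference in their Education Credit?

$2,925

Arjun ($84,850): Education Credit: income exceeds $72,000 by $12,850, which is 52 full-or-partial $250 increments; reduction = 52 × $225 = $11,700, leaving $1,800.
Miguel ($81,700): Education Credit: income exceeds $72,000 by $9,700, which is 39 full-or-partial $250 increments; reduction = 39 × $225 = $8,775, leaving $4,725.
Difference: |$1,800 − $4,725| = $2,925.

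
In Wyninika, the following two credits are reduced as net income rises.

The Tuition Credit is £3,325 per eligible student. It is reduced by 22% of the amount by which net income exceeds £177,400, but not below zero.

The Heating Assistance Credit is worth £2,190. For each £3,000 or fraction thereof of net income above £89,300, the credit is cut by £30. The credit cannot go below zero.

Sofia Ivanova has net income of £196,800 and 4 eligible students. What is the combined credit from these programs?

Tuition Credit: base = 4 × £3,325 = £13,300. 22% of the £19,400 excess over £177,400 is £4,268; credit = £13,300 − £4,268 = £9,032.
Heating Assistance Credit: income exceeds £89,300 by £107,500, which is 36 full-or-partial £3,000 increments; reduction = 36 × £30 = £1,080, leaving £1,110.
Total: £9,032 + £1,110 = £10,142.

£10,142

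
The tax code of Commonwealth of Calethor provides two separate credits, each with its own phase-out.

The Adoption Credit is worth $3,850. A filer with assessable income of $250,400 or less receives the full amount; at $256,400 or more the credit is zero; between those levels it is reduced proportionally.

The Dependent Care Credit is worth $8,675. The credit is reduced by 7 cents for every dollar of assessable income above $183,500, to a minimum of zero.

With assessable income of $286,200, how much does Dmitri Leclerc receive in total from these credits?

$1,486

Adoption Credit: $286,200 is at or above $256,400, so the credit is $0.
Dependent Care Credit: 7% of the $102,700 excess over $183,500 is $7,189; credit = $8,675 − $7,189 = $1,486.
Total: $0 + $1,486 = $1,486.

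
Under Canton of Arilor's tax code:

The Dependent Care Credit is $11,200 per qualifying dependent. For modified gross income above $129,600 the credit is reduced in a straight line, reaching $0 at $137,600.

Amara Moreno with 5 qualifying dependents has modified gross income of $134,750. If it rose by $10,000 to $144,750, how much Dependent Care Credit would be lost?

$19,950

At $134,750 — base = 5 × $11,200 = $56,000. $134,750 is $5,150 into a $8,000 phase-out range, leaving 2,850/8,000 of the credit: $56,000 × 2,850/8,000 = $19,950.
At $144,750 — base = 5 × $11,200 = $56,000. $144,750 is at or above $137,600, so the credit is $0.
Lost: $19,950 − $0 = $19,950.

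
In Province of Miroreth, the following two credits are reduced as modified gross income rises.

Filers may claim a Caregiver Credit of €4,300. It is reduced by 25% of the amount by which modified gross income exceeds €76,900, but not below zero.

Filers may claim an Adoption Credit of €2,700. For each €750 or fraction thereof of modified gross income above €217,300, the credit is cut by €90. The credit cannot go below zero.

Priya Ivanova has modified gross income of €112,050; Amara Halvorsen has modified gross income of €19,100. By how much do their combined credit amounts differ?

€4,300

Priya (€112,050): Caregiver Credit: 25% of the €35,150 excess over €76,900 is €8,787.50 ≥ base, so the credit is €0. Adoption Credit: €112,050 is at or below the €217,300 threshold, so the full €2,700 applies. total €0 + €2,700 = €2,700
Amara (€19,100): Caregiver Credit: €19,100 is at or below the €76,900 threshold, so the full €4,300 applies. Adoption Credit: €19,100 is at or below the €217,300 threshold, so the full €2,700 applies. total €4,300 + €2,700 = €7,000
Difference: |€2,700 − €7,000| = €4,300.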